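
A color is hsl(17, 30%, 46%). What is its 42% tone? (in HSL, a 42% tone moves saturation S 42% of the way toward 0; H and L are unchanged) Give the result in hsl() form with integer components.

S moves 42% from 30 toward 0: 30 − 12.6 = 17.4 → 17.
H and L are unchanged.

hsl(17, 17%, 46%)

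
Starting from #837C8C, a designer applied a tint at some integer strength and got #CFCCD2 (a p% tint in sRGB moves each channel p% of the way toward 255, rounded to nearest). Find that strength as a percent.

#837C8C is rgb(131, 124, 140); #CFCCD2 is rgb(207, 204, 210).
On the G channel (widest range): 204 ≈ 124 + (p/100)(255 − 124), so p ≈ 100×(204 − 124)/(255 − 124) = 8000/131 = 61.07.
p = 61 reproduces all three channels after rounding.

61%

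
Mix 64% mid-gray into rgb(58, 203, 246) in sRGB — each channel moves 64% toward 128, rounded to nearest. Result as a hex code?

Per channel, c → c + 0.64(128 − c):
  R: 58 + 44.8 = 102.8 → 103
  G: 203 − 48 = 155 → 155
  B: 246 + 0.64×(128−246) = 246 − 75.52 = 170.48 → 170
rgb(103, 155, 170) = #679BAA.

#679BAA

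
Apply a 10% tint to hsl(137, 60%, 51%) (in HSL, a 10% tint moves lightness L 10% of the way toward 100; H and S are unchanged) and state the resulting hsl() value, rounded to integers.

hsl(137, 60%, 56%)

L moves 10% from 51 toward 100: 51 + 4.9 = 55.9 → 56.
H and S are unchanged.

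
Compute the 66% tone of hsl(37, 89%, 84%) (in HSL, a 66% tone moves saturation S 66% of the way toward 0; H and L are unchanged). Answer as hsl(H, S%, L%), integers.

S moves 66% from 89 toward 0: 89 − 58.74 = 30.26 → 30.
H and L are unchanged.

hsl(37, 30%, 84%)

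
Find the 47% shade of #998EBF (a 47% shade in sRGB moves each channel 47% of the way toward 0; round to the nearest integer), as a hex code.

#998EBF is rgb(153, 142, 191).
A 47% shade moves each channel 47% toward 0:
  R: 153 + 0.47×(0−153) = 153 − 71.91 = 81.09 → 81
  G: 142 − 66.74 = 75.26 → 75
  B: 191 − 89.77 = 101.23 → 101
rgb(81, 75, 101) = #514B65.

#514B65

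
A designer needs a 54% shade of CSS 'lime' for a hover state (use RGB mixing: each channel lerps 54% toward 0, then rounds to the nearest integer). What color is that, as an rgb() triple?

CSS lime is rgb(0, 255, 0).
Lerp each channel 54% toward 0:
  R: 0 + 0 = 0 → 0
  G: 255 + 0.54×(0−255) = 255 − 137.7 = 117.3 → 117
  B: 0 + 0.54×(0−0) = 0 + 0 = 0 → 0

rgb(0, 117, 0)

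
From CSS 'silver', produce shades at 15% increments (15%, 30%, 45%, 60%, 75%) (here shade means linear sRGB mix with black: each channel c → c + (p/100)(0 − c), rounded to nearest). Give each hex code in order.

#A3A3A3, #868686, #6A6A6A, #4D4D4D, #303030

CSS silver is rgb(192, 192, 192).
15%: (192 − 28.8 = 163.2→163, 192 − 28.8 = 163.2→163, 192 − 28.8 = 163.2→163) → #A3A3A3
30%: (192 − 57.6 = 134.4→134, 192 − 57.6 = 134.4→134, 192 − 57.6 = 134.4→134) → #868686
45%: (192 − 86.4 = 105.6→106, 192 − 86.4 = 105.6→106, 192 − 86.4 = 105.6→106) → #6A6A6A
60%: (192 − 115.2 = 76.8→77, 192 − 115.2 = 76.8→77, 192 − 115.2 = 76.8→77) → #4D4D4D
75%: (192 − 144 = 48→48, 192 − 144 = 48→48, 192 − 144 = 48→48) → #303030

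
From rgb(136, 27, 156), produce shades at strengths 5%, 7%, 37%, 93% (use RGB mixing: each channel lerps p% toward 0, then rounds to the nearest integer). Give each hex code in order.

#811a94, #7e1991, #561162, #0a020b

5%: (136 − 6.8 = 129.2→129, 27 − 1.35 = 25.65→26, 156 − 7.8 = 148.2→148) → #811a94
7%: (136 − 9.52 = 126.48→126, 27 − 1.89 = 25.11→25, 156 − 10.92 = 145.08→145) → #7e1991
37%: (136 − 50.32 = 85.68→86, 27 − 9.99 = 17.01→17, 156 − 57.72 = 98.28→98) → #561162
93%: (136 − 126.48 = 9.52→10, 27 − 25.11 = 1.89→2, 156 − 145.08 = 10.92→11) → #0a020b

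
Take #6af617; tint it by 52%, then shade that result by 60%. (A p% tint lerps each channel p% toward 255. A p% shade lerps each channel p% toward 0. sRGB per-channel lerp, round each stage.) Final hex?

#6af617 is rgb(106, 246, 23).
Lerp each channel 52% toward 255:
  R: 106 + 0.52×(255−106) = 106 + 77.48 = 183.48 → 183
  G: 246 + 4.68 = 250.68 → 251
  B: 23 + 120.64 = 143.64 → 144
After the tint: rgb(183, 251, 144) = #b7fb90.
Lerp each channel 60% toward 0:
  R: 183 − 109.8 = 73.2 → 73
  G: 251 + 0.6×(0−251) = 251 − 150.6 = 100.4 → 100
  B: 144 + 0.6×(0−144) = 144 − 86.4 = 57.6 → 58
rgb(73, 100, 58) = #49643a.

#49643a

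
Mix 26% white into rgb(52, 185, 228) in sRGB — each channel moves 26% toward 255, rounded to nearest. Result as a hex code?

#69CBEB

A 26% tint moves each channel 26% toward 255:
  R: 52 + 0.26×(255−52) = 52 + 52.78 = 104.78 → 105
  G: 185 + 0.26×(255−185) = 185 + 18.2 = 203.2 → 203
  B: 228 + 7.02 = 235.02 → 235
rgb(105, 203, 235) = #69CBEB.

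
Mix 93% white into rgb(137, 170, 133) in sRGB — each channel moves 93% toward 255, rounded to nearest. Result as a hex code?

#F7F9F6

A 93% tint moves each channel 93% toward 255:
  R: 137 + 109.74 = 246.74 → 247
  G: 170 + 79.05 = 249.05 → 249
  B: 133 + 113.46 = 246.46 → 246
rgb(247, 249, 246) = #F7F9F6.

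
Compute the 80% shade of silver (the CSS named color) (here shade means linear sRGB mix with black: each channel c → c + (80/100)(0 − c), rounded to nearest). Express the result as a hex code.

#262626

CSS silver is rgb(192, 192, 192).
An 80% shade moves each channel 80% toward 0:
  R: 192 + 0.8×(0−192) = 192 − 153.6 = 38.4 → 38
  G: 192 − 153.6 = 38.4 → 38
  B: 192 − 153.6 = 38.4 → 38
rgb(38, 38, 38) = #262626.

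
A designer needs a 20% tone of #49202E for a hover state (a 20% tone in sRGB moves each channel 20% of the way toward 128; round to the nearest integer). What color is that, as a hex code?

#54333E

#49202E is rgb(73, 32, 46).
A 20% tone moves each channel 20% toward 128:
  R: 73 + 11 = 84 → 84
  G: 32 + 19.2 = 51.2 → 51
  B: 46 + 0.2×(128−46) = 46 + 16.4 = 62.4 → 62
rgb(84, 51, 62) = #54333E.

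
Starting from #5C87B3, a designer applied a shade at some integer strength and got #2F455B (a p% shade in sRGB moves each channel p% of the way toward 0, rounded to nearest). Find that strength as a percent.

49%

#5C87B3 is rgb(92, 135, 179); #2F455B is rgb(47, 69, 91).
On the B channel (widest range): 91 ≈ 179 + (p/100)(0 − 179), so p ≈ 100×(91 − 179)/(0 − 179) = -8800/-179 = 49.16.
p = 49 reproduces all three channels after rounding.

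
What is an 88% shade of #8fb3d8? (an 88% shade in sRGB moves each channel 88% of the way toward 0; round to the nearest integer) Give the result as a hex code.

#8fb3d8 is rgb(143, 179, 216).
An 88% shade moves each channel 88% toward 0:
  R: 143 − 125.84 = 17.16 → 17
  G: 179 + 0.88×(0−179) = 179 − 157.52 = 21.48 → 21
  B: 216 + 0.88×(0−216) = 216 − 190.08 = 25.92 → 26
rgb(17, 21, 26) = #11151a.

#11151a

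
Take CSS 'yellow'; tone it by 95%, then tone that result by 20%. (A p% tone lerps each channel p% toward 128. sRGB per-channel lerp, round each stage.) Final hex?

CSS yellow is rgb(255, 255, 0).
Per channel, c → c + 0.95(128 − c):
  R: 255 + 0.95×(128−255) = 255 − 120.65 = 134.35 → 134
  G: 255 + 0.95×(128−255) = 255 − 120.65 = 134.35 → 134
  B: 0 + 121.6 = 121.6 → 122
After the tone: rgb(134, 134, 122) = #86867A.
A 20% tone moves each channel 20% toward 128:
  R: 134 + 0.2×(128−134) = 134 − 1.2 = 132.8 → 133
  G: 134 − 1.2 = 132.8 → 133
  B: 122 + 0.2×(128−122) = 122 + 1.2 = 123.2 → 123
rgb(133, 133, 123) = #85857B.

#85857B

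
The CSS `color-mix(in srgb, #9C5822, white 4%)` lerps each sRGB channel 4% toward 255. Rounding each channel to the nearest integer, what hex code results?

#A05F2B

#9C5822 is rgb(156, 88, 34).
A 4% tint moves each channel 4% toward 255:
  R: 156 + 0.04×(255−156) = 156 + 3.96 = 159.96 → 160
  G: 88 + 0.04×(255−88) = 88 + 6.68 = 94.68 → 95
  B: 34 + 8.84 = 42.84 → 43
rgb(160, 95, 43) = #A05F2B.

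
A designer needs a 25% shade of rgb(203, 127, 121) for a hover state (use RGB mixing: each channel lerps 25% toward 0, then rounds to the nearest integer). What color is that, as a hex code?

A 25% shade moves each channel 25% toward 0:
  R: 203 − 50.75 = 152.25 → 152
  G: 127 + 0.25×(0−127) = 127 − 31.75 = 95.25 → 95
  B: 121 + 0.25×(0−121) = 121 − 30.25 = 90.75 → 91
rgb(152, 95, 91) = #985F5B.

#985F5B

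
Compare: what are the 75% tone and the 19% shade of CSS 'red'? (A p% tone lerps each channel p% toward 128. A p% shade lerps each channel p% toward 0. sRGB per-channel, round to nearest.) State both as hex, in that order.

CSS red is rgb(255, 0, 0).
75% tone:
  R: 255 − 95.25 = 159.75 → 160
  G: 0 + 0.75×(128−0) = 0 + 96 = 96 → 96
  B: 0 + 0.75×(128−0) = 0 + 96 = 96 → 96
  → #A06060
19% shade:
  R: 255 + 0.19×(0−255) = 255 − 48.45 = 206.55 → 207
  G: 0 + 0.19×(0−0) = 0 + 0 = 0 → 0
  B: 0 + 0.19×(0−0) = 0 + 0 = 0 → 0
  → #CF0000

#A06060, #CF0000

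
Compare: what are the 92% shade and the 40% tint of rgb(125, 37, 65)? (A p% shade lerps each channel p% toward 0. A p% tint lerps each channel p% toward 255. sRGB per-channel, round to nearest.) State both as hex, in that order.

#0A0305, #B17C8D

92% shade:
  R: 125 + 0.92×(0−125) = 125 − 115 = 10 → 10
  G: 37 − 34.04 = 2.96 → 3
  B: 65 + 0.92×(0−65) = 65 − 59.8 = 5.2 → 5
  → #0A0305
40% tint:
  R: 125 + 0.4×(255−125) = 125 + 52 = 177 → 177
  G: 37 + 87.2 = 124.2 → 124
  B: 65 + 76 = 141 → 141
  → #B17C8D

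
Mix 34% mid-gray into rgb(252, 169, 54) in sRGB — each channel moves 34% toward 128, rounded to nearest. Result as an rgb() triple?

rgb(210, 155, 79)

Per channel, c → c + 0.34(128 − c):
  R: 252 + 0.34×(128−252) = 252 − 42.16 = 209.84 → 210
  G: 169 − 13.94 = 155.06 → 155
  B: 54 + 0.34×(128−54) = 54 + 25.16 = 79.16 → 79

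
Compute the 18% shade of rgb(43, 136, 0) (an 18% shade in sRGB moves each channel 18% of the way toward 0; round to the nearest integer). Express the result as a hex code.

#237000

Lerp each channel 18% toward 0:
  R: 43 + 0.18×(0−43) = 43 − 7.74 = 35.26 → 35
  G: 136 + 0.18×(0−136) = 136 − 24.48 = 111.52 → 112
  B: 0 + 0 = 0 → 0
rgb(35, 112, 0) = #237000.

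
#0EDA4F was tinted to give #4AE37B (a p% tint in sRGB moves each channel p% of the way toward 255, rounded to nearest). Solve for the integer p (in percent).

25%

#0EDA4F is rgb(14, 218, 79); #4AE37B is rgb(74, 227, 123).
On the R channel (widest range): 74 ≈ 14 + (p/100)(255 − 14), so p ≈ 100×(74 − 14)/(255 − 14) = 6000/241 = 24.90.
p = 25 reproduces all three channels after rounding.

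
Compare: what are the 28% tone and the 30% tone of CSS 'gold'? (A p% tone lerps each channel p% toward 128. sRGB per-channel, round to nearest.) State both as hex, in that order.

#dbbf24, #d9bd26

CSS gold is rgb(255, 215, 0).
28% tone:
  R: 255 + 0.28×(128−255) = 255 − 35.56 = 219.44 → 219
  G: 215 + 0.28×(128−215) = 215 − 24.36 = 190.64 → 191
  B: 0 + 0.28×(128−0) = 0 + 35.84 = 35.84 → 36
  → #dbbf24
30% tone:
  R: 255 + 0.3×(128−255) = 255 − 38.1 = 216.9 → 217
  G: 215 + 0.3×(128−215) = 215 − 26.1 = 188.9 → 189
  B: 0 + 0.3×(128−0) = 0 + 38.4 = 38.4 → 38
  → #d9bd26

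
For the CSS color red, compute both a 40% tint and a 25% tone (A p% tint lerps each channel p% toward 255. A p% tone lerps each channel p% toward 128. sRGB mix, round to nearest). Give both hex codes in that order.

CSS red is rgb(255, 0, 0).
40% tint:
  R: 255 + 0.4×(255−255) = 255 + 0 = 255 → 255
  G: 0 + 102 = 102 → 102
  B: 0 + 0.4×(255−0) = 0 + 102 = 102 → 102
  → #ff6666
25% tone:
  R: 255 − 31.75 = 223.25 → 223
  G: 0 + 0.25×(128−0) = 0 + 32 = 32 → 32
  B: 0 + 0.25×(128−0) = 0 + 32 = 32 → 32
  → #df2020

#ff6666, #df2020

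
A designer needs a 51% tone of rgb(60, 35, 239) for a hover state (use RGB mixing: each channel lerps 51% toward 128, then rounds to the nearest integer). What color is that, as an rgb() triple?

rgb(95, 82, 182)

Lerp each channel 51% toward 128:
  R: 60 + 0.51×(128−60) = 60 + 34.68 = 94.68 → 95
  G: 35 + 47.43 = 82.43 → 82
  B: 239 + 0.51×(128−239) = 239 − 56.61 = 182.39 → 182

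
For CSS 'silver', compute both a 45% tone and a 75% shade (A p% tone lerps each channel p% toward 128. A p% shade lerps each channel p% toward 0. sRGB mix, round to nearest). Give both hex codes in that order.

CSS silver is rgb(192, 192, 192).
45% tone:
  R: 192 − 28.8 = 163.2 → 163
  G: 192 + 0.45×(128−192) = 192 − 28.8 = 163.2 → 163
  B: 192 − 28.8 = 163.2 → 163
  → #A3A3A3
75% shade:
  R: 192 + 0.75×(0−192) = 192 − 144 = 48 → 48
  G: 192 + 0.75×(0−192) = 192 − 144 = 48 → 48
  B: 192 − 144 = 48 → 48
  → #303030

#A3A3A3, #303030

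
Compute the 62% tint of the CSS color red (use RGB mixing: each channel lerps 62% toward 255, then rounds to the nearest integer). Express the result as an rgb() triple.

rgb(255, 158, 158)

CSS red is rgb(255, 0, 0).
Per channel, c → c + 0.62(255 − c):
  R: 255 + 0.62×(255−255) = 255 + 0 = 255 → 255
  G: 0 + 0.62×(255−0) = 0 + 158.1 = 158.1 → 158
  B: 0 + 158.1 = 158.1 → 158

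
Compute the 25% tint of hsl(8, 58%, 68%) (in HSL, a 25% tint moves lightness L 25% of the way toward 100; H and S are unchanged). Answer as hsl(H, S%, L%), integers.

L moves 25% from 68 toward 100: 68 + 8 = 76 → 76.
H and S are unchanged.

hsl(8, 58%, 76%)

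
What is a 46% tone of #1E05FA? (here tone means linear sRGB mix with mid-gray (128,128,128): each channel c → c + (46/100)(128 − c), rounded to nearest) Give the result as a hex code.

#4B3EC2

#1E05FA is rgb(30, 5, 250).
A 46% tone moves each channel 46% toward 128:
  R: 30 + 0.46×(128−30) = 30 + 45.08 = 75.08 → 75
  G: 5 + 0.46×(128−5) = 5 + 56.58 = 61.58 → 62
  B: 250 − 56.12 = 193.88 → 194
rgb(75, 62, 194) = #4B3EC2.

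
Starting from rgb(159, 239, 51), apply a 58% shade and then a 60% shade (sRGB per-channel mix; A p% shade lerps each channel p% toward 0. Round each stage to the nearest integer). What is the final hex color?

A 58% shade moves each channel 58% toward 0:
  R: 159 − 92.22 = 66.78 → 67
  G: 239 + 0.58×(0−239) = 239 − 138.62 = 100.38 → 100
  B: 51 − 29.58 = 21.42 → 21
After the shade: rgb(67, 100, 21) = #436415.
Lerp each channel 60% toward 0:
  R: 67 + 0.6×(0−67) = 67 − 40.2 = 26.8 → 27
  G: 100 − 60 = 40 → 40
  B: 21 + 0.6×(0−21) = 21 − 12.6 = 8.4 → 8
rgb(27, 40, 8) = #1B2808.

#1B2808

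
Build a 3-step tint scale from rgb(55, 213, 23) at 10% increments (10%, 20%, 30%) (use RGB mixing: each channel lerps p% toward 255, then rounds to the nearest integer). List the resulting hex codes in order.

#4BD92E, #5FDD45, #73E25D

10%: (55 + 20 = 75→75, 213 + 4.2 = 217.2→217, 23 + 23.2 = 46.2→46) → #4BD92E
20%: (55 + 40 = 95→95, 213 + 8.4 = 221.4→221, 23 + 46.4 = 69.4→69) → #5FDD45
30%: (55 + 60 = 115→115, 213 + 12.6 = 225.6→226, 23 + 69.6 = 92.6→93) → #73E25D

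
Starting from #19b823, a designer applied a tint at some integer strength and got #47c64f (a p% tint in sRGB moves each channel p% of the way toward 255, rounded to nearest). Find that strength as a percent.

20%

#19b823 is rgb(25, 184, 35); #47c64f is rgb(71, 198, 79).
On the R channel (widest range): 71 ≈ 25 + (p/100)(255 − 25), so p ≈ 100×(71 − 25)/(255 − 25) = 4600/230 = 20.00.
p = 20 reproduces all three channels after rounding.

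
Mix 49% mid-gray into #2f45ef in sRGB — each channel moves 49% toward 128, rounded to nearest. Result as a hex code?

#5762b9

#2f45ef is rgb(47, 69, 239).
Per channel, c → c + 0.49(128 − c):
  R: 47 + 39.69 = 86.69 → 87
  G: 69 + 0.49×(128−69) = 69 + 28.91 = 97.91 → 98
  B: 239 + 0.49×(128−239) = 239 − 54.39 = 184.61 → 185
rgb(87, 98, 185) = #5762b9.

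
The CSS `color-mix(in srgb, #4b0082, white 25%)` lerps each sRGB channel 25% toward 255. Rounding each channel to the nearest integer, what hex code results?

#7840a1

#4b0082 is rgb(75, 0, 130).
Per channel, c → c + 0.25(255 − c):
  R: 75 + 0.25×(255−75) = 75 + 45 = 120 → 120
  G: 0 + 63.75 = 63.75 → 64
  B: 130 + 0.25×(255−130) = 130 + 31.25 = 161.25 → 161
rgb(120, 64, 161) = #7840a1.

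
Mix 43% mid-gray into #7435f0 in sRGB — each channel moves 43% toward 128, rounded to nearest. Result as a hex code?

#7435f0 is rgb(116, 53, 240).
Per channel, c → c + 0.43(128 − c):
  R: 116 + 5.16 = 121.16 → 121
  G: 53 + 0.43×(128−53) = 53 + 32.25 = 85.25 → 85
  B: 240 + 0.43×(128−240) = 240 − 48.16 = 191.84 → 192
rgb(121, 85, 192) = #7955c0.

#7955c0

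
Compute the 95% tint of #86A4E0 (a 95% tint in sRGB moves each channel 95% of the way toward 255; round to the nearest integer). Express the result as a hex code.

#F9FAFD

#86A4E0 is rgb(134, 164, 224).
Lerp each channel 95% toward 255:
  R: 134 + 0.95×(255−134) = 134 + 114.95 = 248.95 → 249
  G: 164 + 86.45 = 250.45 → 250
  B: 224 + 0.95×(255−224) = 224 + 29.45 = 253.45 → 253
rgb(249, 250, 253) = #F9FAFD.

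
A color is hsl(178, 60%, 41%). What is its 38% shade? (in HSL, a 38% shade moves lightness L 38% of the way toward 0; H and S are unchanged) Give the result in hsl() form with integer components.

L moves 38% from 41 toward 0: 41 − 15.58 = 25.42 → 25.
H and S are unchanged.

hsl(178, 60%, 25%)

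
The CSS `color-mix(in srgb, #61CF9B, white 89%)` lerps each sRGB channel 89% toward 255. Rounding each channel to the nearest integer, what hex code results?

#EEFAF4

#61CF9B is rgb(97, 207, 155).
An 89% tint moves each channel 89% toward 255:
  R: 97 + 140.62 = 237.62 → 238
  G: 207 + 0.89×(255−207) = 207 + 42.72 = 249.72 → 250
  B: 155 + 0.89×(255−155) = 155 + 89 = 244 → 244
rgb(238, 250, 244) = #EEFAF4.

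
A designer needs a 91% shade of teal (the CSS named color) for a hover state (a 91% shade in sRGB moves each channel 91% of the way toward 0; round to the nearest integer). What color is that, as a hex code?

#000c0c

CSS teal is rgb(0, 128, 128).
Lerp each channel 91% toward 0:
  R: 0 + 0.91×(0−0) = 0 + 0 = 0 → 0
  G: 128 + 0.91×(0−128) = 128 − 116.48 = 11.52 → 12
  B: 128 + 0.91×(0−128) = 128 − 116.48 = 11.52 → 12
rgb(0, 12, 12) = #000c0c.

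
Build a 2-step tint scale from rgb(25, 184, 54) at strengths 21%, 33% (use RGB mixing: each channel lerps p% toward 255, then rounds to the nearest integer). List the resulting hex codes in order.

21%: (25 + 48.3 = 73.3→73, 184 + 14.91 = 198.91→199, 54 + 42.21 = 96.21→96) → #49C760
33%: (25 + 75.9 = 100.9→101, 184 + 23.43 = 207.43→207, 54 + 66.33 = 120.33→120) → #65CF78

#49C760, #65CF78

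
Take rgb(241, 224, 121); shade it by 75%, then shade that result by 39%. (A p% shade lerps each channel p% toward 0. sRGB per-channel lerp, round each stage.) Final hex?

Lerp each channel 75% toward 0:
  R: 241 + 0.75×(0−241) = 241 − 180.75 = 60.25 → 60
  G: 224 − 168 = 56 → 56
  B: 121 + 0.75×(0−121) = 121 − 90.75 = 30.25 → 30
After the shade: rgb(60, 56, 30) = #3c381e.
Per channel, c → c + 0.39(0 − c):
  R: 60 + 0.39×(0−60) = 60 − 23.4 = 36.6 → 37
  G: 56 + 0.39×(0−56) = 56 − 21.84 = 34.16 → 34
  B: 30 − 11.7 = 18.3 → 18
rgb(37, 34, 18) = #252212.

#252212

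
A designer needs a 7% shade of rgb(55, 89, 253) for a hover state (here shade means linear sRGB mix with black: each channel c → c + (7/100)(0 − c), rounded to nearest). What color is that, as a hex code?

#3353EB

A 7% shade moves each channel 7% toward 0:
  R: 55 + 0.07×(0−55) = 55 − 3.85 = 51.15 → 51
  G: 89 + 0.07×(0−89) = 89 − 6.23 = 82.77 → 83
  B: 253 + 0.07×(0−253) = 253 − 17.71 = 235.29 → 235
rgb(51, 83, 235) = #3353EB.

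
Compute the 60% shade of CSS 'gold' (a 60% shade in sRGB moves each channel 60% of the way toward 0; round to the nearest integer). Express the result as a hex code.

#665600

CSS gold is rgb(255, 215, 0).
A 60% shade moves each channel 60% toward 0:
  R: 255 + 0.6×(0−255) = 255 − 153 = 102 → 102
  G: 215 + 0.6×(0−215) = 215 − 129 = 86 → 86
  B: 0 + 0 = 0 → 0
rgb(102, 86, 0) = #665600.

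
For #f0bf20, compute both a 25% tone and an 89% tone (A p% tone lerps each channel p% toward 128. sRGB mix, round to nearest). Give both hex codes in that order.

#d4af38, #8c8775

#f0bf20 is rgb(240, 191, 32).
25% tone:
  R: 240 + 0.25×(128−240) = 240 − 28 = 212 → 212
  G: 191 − 15.75 = 175.25 → 175
  B: 32 + 24 = 56 → 56
  → #d4af38
89% tone:
  R: 240 + 0.89×(128−240) = 240 − 99.68 = 140.32 → 140
  G: 191 − 56.07 = 134.93 → 135
  B: 32 + 85.44 = 117.44 → 117
  → #8c8775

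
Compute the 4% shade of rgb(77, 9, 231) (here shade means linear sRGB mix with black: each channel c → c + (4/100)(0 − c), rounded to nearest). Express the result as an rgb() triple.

Lerp each channel 4% toward 0:
  R: 77 + 0.04×(0−77) = 77 − 3.08 = 73.92 → 74
  G: 9 + 0.04×(0−9) = 9 − 0.36 = 8.64 → 9
  B: 231 + 0.04×(0−231) = 231 − 9.24 = 221.76 → 222

rgb(74, 9, 222)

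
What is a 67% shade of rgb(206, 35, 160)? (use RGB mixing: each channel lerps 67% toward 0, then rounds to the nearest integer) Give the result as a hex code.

#440C35

A 67% shade moves each channel 67% toward 0:
  R: 206 + 0.67×(0−206) = 206 − 138.02 = 67.98 → 68
  G: 35 − 23.45 = 11.55 → 12
  B: 160 − 107.2 = 52.8 → 53
rgb(68, 12, 53) = #440C35.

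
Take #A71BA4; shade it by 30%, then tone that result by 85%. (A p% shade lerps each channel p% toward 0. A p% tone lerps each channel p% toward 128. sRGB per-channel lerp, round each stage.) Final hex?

#A71BA4 is rgb(167, 27, 164).
A 30% shade moves each channel 30% toward 0:
  R: 167 + 0.3×(0−167) = 167 − 50.1 = 116.9 → 117
  G: 27 − 8.1 = 18.9 → 19
  B: 164 + 0.3×(0−164) = 164 − 49.2 = 114.8 → 115
After the shade: rgb(117, 19, 115) = #751373.
An 85% tone moves each channel 85% toward 128:
  R: 117 + 0.85×(128−117) = 117 + 9.35 = 126.35 → 126
  G: 19 + 92.65 = 111.65 → 112
  B: 115 + 0.85×(128−115) = 115 + 11.05 = 126.05 → 126
rgb(126, 112, 126) = #7E707E.

#7E707E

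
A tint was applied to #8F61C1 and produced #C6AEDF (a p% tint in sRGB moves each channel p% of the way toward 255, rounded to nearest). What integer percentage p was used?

#8F61C1 is rgb(143, 97, 193); #C6AEDF is rgb(198, 174, 223).
On the G channel (widest range): 174 ≈ 97 + (p/100)(255 − 97), so p ≈ 100×(174 − 97)/(255 − 97) = 7700/158 = 48.73.
p = 49 reproduces all three channels after rounding.

49%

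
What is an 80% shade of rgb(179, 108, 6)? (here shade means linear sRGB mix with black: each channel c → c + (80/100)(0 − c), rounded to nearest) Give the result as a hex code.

Lerp each channel 80% toward 0:
  R: 179 + 0.8×(0−179) = 179 − 143.2 = 35.8 → 36
  G: 108 − 86.4 = 21.6 → 22
  B: 6 − 4.8 = 1.2 → 1
rgb(36, 22, 1) = #241601.

#241601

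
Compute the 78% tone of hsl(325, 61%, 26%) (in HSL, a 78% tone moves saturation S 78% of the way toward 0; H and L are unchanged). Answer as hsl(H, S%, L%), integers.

S moves 78% from 61 toward 0: 61 − 47.58 = 13.42 → 13.
H and L are unchanged.

hsl(325, 13%, 26%)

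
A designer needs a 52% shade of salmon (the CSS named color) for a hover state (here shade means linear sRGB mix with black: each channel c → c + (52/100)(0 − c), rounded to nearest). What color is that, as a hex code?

CSS salmon is rgb(250, 128, 114).
Lerp each channel 52% toward 0:
  R: 250 − 130 = 120 → 120
  G: 128 + 0.52×(0−128) = 128 − 66.56 = 61.44 → 61
  B: 114 − 59.28 = 54.72 → 55
rgb(120, 61, 55) = #783D37.

#783D37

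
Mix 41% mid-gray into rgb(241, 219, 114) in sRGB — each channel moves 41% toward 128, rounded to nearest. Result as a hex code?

#c3b678

A 41% tone moves each channel 41% toward 128:
  R: 241 + 0.41×(128−241) = 241 − 46.33 = 194.67 → 195
  G: 219 − 37.31 = 181.69 → 182
  B: 114 + 0.41×(128−114) = 114 + 5.74 = 119.74 → 120
rgb(195, 182, 120) = #c3b678.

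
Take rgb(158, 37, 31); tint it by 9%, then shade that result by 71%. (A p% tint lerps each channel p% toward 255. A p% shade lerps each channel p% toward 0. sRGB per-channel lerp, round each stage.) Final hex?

A 9% tint moves each channel 9% toward 255:
  R: 158 + 8.73 = 166.73 → 167
  G: 37 + 0.09×(255−37) = 37 + 19.62 = 56.62 → 57
  B: 31 + 0.09×(255−31) = 31 + 20.16 = 51.16 → 51
After the tint: rgb(167, 57, 51) = #A73933.
Lerp each channel 71% toward 0:
  R: 167 + 0.71×(0−167) = 167 − 118.57 = 48.43 → 48
  G: 57 − 40.47 = 16.53 → 17
  B: 51 + 0.71×(0−51) = 51 − 36.21 = 14.79 → 15
rgb(48, 17, 15) = #30110F.

#30110F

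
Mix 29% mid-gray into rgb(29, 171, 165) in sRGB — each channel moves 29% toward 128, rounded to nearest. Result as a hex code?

Lerp each channel 29% toward 128:
  R: 29 + 0.29×(128−29) = 29 + 28.71 = 57.71 → 58
  G: 171 + 0.29×(128−171) = 171 − 12.47 = 158.53 → 159
  B: 165 + 0.29×(128−165) = 165 − 10.73 = 154.27 → 154
rgb(58, 159, 154) = #3A9F9A.

#3A9F9A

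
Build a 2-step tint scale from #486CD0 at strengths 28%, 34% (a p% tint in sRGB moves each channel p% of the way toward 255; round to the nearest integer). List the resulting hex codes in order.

#486CD0 is rgb(72, 108, 208).
28%: (72 + 51.24 = 123.24→123, 108 + 41.16 = 149.16→149, 208 + 13.16 = 221.16→221) → #7B95DD
34%: (72 + 62.22 = 134.22→134, 108 + 49.98 = 157.98→158, 208 + 15.98 = 223.98→224) → #869EE0

#7B95DD, #869EE0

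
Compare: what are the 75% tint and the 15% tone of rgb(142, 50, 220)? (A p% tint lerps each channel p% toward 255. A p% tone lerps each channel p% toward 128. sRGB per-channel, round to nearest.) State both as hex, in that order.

75% tint:
  R: 142 + 0.75×(255−142) = 142 + 84.75 = 226.75 → 227
  G: 50 + 0.75×(255−50) = 50 + 153.75 = 203.75 → 204
  B: 220 + 0.75×(255−220) = 220 + 26.25 = 246.25 → 246
  → #E3CCF6
15% tone:
  R: 142 + 0.15×(128−142) = 142 − 2.1 = 139.9 → 140
  G: 50 + 0.15×(128−50) = 50 + 11.7 = 61.7 → 62
  B: 220 − 13.8 = 206.2 → 206
  → #8C3ECE

#E3CCF6, #8C3ECE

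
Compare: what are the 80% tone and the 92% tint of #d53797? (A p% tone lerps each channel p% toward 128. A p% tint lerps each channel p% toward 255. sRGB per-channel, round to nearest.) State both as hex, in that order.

#917185, #fceff7

#d53797 is rgb(213, 55, 151).
80% tone:
  R: 213 + 0.8×(128−213) = 213 − 68 = 145 → 145
  G: 55 + 0.8×(128−55) = 55 + 58.4 = 113.4 → 113
  B: 151 − 18.4 = 132.6 → 133
  → #917185
92% tint:
  R: 213 + 0.92×(255−213) = 213 + 38.64 = 251.64 → 252
  G: 55 + 0.92×(255−55) = 55 + 184 = 239 → 239
  B: 151 + 0.92×(255−151) = 151 + 95.68 = 246.68 → 247
  → #fceff7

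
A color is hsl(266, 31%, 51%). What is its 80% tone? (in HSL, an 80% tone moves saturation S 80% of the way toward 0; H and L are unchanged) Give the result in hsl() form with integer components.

hsl(266, 6%, 51%)

S moves 80% from 31 toward 0: 31 − 24.8 = 6.2 → 6.
H and L are unchanged.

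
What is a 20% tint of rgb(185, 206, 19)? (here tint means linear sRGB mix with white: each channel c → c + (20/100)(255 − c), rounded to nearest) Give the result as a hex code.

#C7D842

A 20% tint moves each channel 20% toward 255:
  R: 185 + 0.2×(255−185) = 185 + 14 = 199 → 199
  G: 206 + 9.8 = 215.8 → 216
  B: 19 + 0.2×(255−19) = 19 + 47.2 = 66.2 → 66
rgb(199, 216, 66) = #C7D842.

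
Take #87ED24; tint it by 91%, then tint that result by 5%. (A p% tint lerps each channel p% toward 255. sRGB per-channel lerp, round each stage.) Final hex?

#F5FDEC

#87ED24 is rgb(135, 237, 36).
Per channel, c → c + 0.91(255 − c):
  R: 135 + 0.91×(255−135) = 135 + 109.2 = 244.2 → 244
  G: 237 + 0.91×(255−237) = 237 + 16.38 = 253.38 → 253
  B: 36 + 0.91×(255−36) = 36 + 199.29 = 235.29 → 235
After the tint: rgb(244, 253, 235) = #F4FDEB.
Per channel, c → c + 0.05(255 − c):
  R: 244 + 0.05×(255−244) = 244 + 0.55 = 244.55 → 245
  G: 253 + 0.05×(255−253) = 253 + 0.1 = 253.1 → 253
  B: 235 + 0.05×(255−235) = 235 + 1 = 236 → 236
rgb(245, 253, 236) = #F5FDEC.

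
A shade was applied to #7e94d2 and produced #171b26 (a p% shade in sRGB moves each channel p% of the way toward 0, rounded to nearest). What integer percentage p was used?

#7e94d2 is rgb(126, 148, 210); #171b26 is rgb(23, 27, 38).
On the B channel (widest range): 38 ≈ 210 + (p/100)(0 − 210), so p ≈ 100×(38 − 210)/(0 − 210) = -17200/-210 = 81.90.
p = 82 reproduces all three channels after rounding.

82%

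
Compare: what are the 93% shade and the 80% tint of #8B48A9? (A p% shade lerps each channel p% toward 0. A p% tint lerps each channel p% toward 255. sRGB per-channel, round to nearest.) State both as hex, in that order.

#8B48A9 is rgb(139, 72, 169).
93% shade:
  R: 139 + 0.93×(0−139) = 139 − 129.27 = 9.73 → 10
  G: 72 + 0.93×(0−72) = 72 − 66.96 = 5.04 → 5
  B: 169 − 157.17 = 11.83 → 12
  → #0A050C
80% tint:
  R: 139 + 92.8 = 231.8 → 232
  G: 72 + 0.8×(255−72) = 72 + 146.4 = 218.4 → 218
  B: 169 + 0.8×(255−169) = 169 + 68.8 = 237.8 → 238
  → #E8DAEE

#0A050C, #E8DAEE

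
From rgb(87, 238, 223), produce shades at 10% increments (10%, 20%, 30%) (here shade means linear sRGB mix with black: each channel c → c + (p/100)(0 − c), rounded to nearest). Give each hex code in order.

#4ED6C9, #46BEB2, #3DA79C

10%: (87 − 8.7 = 78.3→78, 238 − 23.8 = 214.2→214, 223 − 22.3 = 200.7→201) → #4ED6C9
20%: (87 − 17.4 = 69.6→70, 238 − 47.6 = 190.4→190, 223 − 44.6 = 178.4→178) → #46BEB2
30%: (87 − 26.1 = 60.9→61, 238 − 71.4 = 166.6→167, 223 − 66.9 = 156.1→156) → #3DA79C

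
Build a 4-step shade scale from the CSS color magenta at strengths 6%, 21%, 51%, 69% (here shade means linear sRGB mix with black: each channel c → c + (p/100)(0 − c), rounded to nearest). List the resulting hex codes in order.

CSS magenta is rgb(255, 0, 255).
6%: (255 − 15.3 = 239.7→240, 0→0, 255 − 15.3 = 239.7→240) → #F000F0
21%: (255 − 53.55 = 201.45→201, 0→0, 255 − 53.55 = 201.45→201) → #C900C9
51%: (255 − 130.05 = 124.95→125, 0→0, 255 − 130.05 = 124.95→125) → #7D007D
69%: (255 − 175.95 = 79.05→79, 0→0, 255 − 175.95 = 79.05→79) → #4F004F

#F000F0, #C900C9, #7D007D, #4F004F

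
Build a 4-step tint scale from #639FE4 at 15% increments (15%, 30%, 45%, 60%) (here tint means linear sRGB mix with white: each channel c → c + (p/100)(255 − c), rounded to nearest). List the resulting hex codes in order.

#639FE4 is rgb(99, 159, 228).
15%: (99 + 23.4 = 122.4→122, 159 + 14.4 = 173.4→173, 228 + 4.05 = 232.05→232) → #7AADE8
30%: (99 + 46.8 = 145.8→146, 159 + 28.8 = 187.8→188, 228 + 8.1 = 236.1→236) → #92BCEC
45%: (99 + 70.2 = 169.2→169, 159 + 43.2 = 202.2→202, 228 + 12.15 = 240.15→240) → #A9CAF0
60%: (99 + 93.6 = 192.6→193, 159 + 57.6 = 216.6→217, 228 + 16.2 = 244.2→244) → #C1D9F4

#7AADE8, #92BCEC, #A9CAF0, #C1D9F4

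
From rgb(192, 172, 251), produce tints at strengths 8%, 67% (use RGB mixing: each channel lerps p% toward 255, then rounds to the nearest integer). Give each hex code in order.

#C5B3FB, #EAE4FE

8%: (192 + 5.04 = 197.04→197, 172 + 6.64 = 178.64→179, 251→251) → #C5B3FB
67%: (192 + 42.21 = 234.21→234, 172 + 55.61 = 227.61→228, 251 + 2.68 = 253.68→254) → #EAE4FE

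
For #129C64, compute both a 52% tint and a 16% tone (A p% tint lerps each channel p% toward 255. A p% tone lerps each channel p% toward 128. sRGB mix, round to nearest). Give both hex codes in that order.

#8DCFB5, #249868

#129C64 is rgb(18, 156, 100).
52% tint:
  R: 18 + 0.52×(255−18) = 18 + 123.24 = 141.24 → 141
  G: 156 + 0.52×(255−156) = 156 + 51.48 = 207.48 → 207
  B: 100 + 80.6 = 180.6 → 181
  → #8DCFB5
16% tone:
  R: 18 + 0.16×(128−18) = 18 + 17.6 = 35.6 → 36
  G: 156 − 4.48 = 151.52 → 152
  B: 100 + 0.16×(128−100) = 100 + 4.48 = 104.48 → 104
  → #249868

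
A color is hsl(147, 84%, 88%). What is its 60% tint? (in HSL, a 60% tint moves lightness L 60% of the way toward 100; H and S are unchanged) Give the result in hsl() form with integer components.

L moves 60% from 88 toward 100: 88 + 7.2 = 95.2 → 95.
H and S are unchanged.

hsl(147, 84%, 95%)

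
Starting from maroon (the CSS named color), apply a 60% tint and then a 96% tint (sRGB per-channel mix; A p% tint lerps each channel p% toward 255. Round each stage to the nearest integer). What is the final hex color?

#FDFBFB

CSS maroon is rgb(128, 0, 0).
Per channel, c → c + 0.6(255 − c):
  R: 128 + 0.6×(255−128) = 128 + 76.2 = 204.2 → 204
  G: 0 + 0.6×(255−0) = 0 + 153 = 153 → 153
  B: 0 + 153 = 153 → 153
After the tint: rgb(204, 153, 153) = #CC9999.
Lerp each channel 96% toward 255:
  R: 204 + 0.96×(255−204) = 204 + 48.96 = 252.96 → 253
  G: 153 + 0.96×(255−153) = 153 + 97.92 = 250.92 → 251
  B: 153 + 97.92 = 250.92 → 251
rgb(253, 251, 251) = #FDFBFB.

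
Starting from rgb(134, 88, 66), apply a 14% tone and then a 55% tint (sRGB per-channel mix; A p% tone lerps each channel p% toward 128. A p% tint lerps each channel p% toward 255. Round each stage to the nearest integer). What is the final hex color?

Lerp each channel 14% toward 128:
  R: 134 + 0.14×(128−134) = 134 − 0.84 = 133.16 → 133
  G: 88 + 5.6 = 93.6 → 94
  B: 66 + 0.14×(128−66) = 66 + 8.68 = 74.68 → 75
After the tone: rgb(133, 94, 75) = #855e4b.
A 55% tint moves each channel 55% toward 255:
  R: 133 + 0.55×(255−133) = 133 + 67.1 = 200.1 → 200
  G: 94 + 0.55×(255−94) = 94 + 88.55 = 182.55 → 183
  B: 75 + 99 = 174 → 174
rgb(200, 183, 174) = #c8b7ae.

#c8b7ae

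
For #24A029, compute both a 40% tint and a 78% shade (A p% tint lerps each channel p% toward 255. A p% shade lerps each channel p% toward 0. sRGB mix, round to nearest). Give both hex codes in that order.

#7CC67F, #082309

#24A029 is rgb(36, 160, 41).
40% tint:
  R: 36 + 0.4×(255−36) = 36 + 87.6 = 123.6 → 124
  G: 160 + 38 = 198 → 198
  B: 41 + 0.4×(255−41) = 41 + 85.6 = 126.6 → 127
  → #7CC67F
78% shade:
  R: 36 + 0.78×(0−36) = 36 − 28.08 = 7.92 → 8
  G: 160 − 124.8 = 35.2 → 35
  B: 41 + 0.78×(0−41) = 41 − 31.98 = 9.02 → 9
  → #082309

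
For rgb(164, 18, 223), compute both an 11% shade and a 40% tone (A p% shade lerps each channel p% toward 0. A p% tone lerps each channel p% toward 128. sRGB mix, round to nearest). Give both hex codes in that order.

11% shade:
  R: 164 + 0.11×(0−164) = 164 − 18.04 = 145.96 → 146
  G: 18 + 0.11×(0−18) = 18 − 1.98 = 16.02 → 16
  B: 223 + 0.11×(0−223) = 223 − 24.53 = 198.47 → 198
  → #9210C6
40% tone:
  R: 164 + 0.4×(128−164) = 164 − 14.4 = 149.6 → 150
  G: 18 + 44 = 62 → 62
  B: 223 + 0.4×(128−223) = 223 − 38 = 185 → 185
  → #963EB9

#9210C6, #963EB9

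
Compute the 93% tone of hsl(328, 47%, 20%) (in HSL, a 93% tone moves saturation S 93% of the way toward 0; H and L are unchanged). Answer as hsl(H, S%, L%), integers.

hsl(328, 3%, 20%)

S moves 93% from 47 toward 0: 47 − 43.71 = 3.29 → 3.
H and L are unchanged.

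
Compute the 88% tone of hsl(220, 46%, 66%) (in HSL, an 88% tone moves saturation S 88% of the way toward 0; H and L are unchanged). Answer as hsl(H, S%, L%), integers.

S moves 88% from 46 toward 0: 46 − 40.48 = 5.52 → 6.
H and L are unchanged.

hsl(220, 6%, 66%)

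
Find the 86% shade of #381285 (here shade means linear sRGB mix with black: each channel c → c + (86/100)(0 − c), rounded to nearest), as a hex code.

#080313

#381285 is rgb(56, 18, 133).
An 86% shade moves each channel 86% toward 0:
  R: 56 + 0.86×(0−56) = 56 − 48.16 = 7.84 → 8
  G: 18 + 0.86×(0−18) = 18 − 15.48 = 2.52 → 3
  B: 133 − 114.38 = 18.62 → 19
rgb(8, 3, 19) = #080313.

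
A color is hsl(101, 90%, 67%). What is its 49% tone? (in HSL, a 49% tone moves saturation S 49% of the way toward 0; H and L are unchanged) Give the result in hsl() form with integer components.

S moves 49% from 90 toward 0: 90 − 44.1 = 45.9 → 46.
H and L are unchanged.

hsl(101, 46%, 67%)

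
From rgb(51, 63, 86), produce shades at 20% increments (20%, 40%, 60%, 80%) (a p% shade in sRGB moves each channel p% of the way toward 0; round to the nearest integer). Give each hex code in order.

20%: (51 − 10.2 = 40.8→41, 63 − 12.6 = 50.4→50, 86 − 17.2 = 68.8→69) → #293245
40%: (51 − 20.4 = 30.6→31, 63 − 25.2 = 37.8→38, 86 − 34.4 = 51.6→52) → #1f2634
60%: (51 − 30.6 = 20.4→20, 63 − 37.8 = 25.2→25, 86 − 51.6 = 34.4→34) → #141922
80%: (51 − 40.8 = 10.2→10, 63 − 50.4 = 12.6→13, 86 − 68.8 = 17.2→17) → #0a0d11

#293245, #1f2634, #141922, #0a0d11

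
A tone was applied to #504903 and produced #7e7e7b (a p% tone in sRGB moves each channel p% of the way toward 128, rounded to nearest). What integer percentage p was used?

96%

#504903 is rgb(80, 73, 3); #7e7e7b is rgb(126, 126, 123).
On the B channel (widest range): 123 ≈ 3 + (p/100)(128 − 3), so p ≈ 100×(123 − 3)/(128 − 3) = 12000/125 = 96.00.
p = 96 reproduces all three channels after rounding.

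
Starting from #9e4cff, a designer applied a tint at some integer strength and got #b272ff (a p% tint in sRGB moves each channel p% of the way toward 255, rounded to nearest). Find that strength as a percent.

#9e4cff is rgb(158, 76, 255); #b272ff is rgb(178, 114, 255).
On the G channel (widest range): 114 ≈ 76 + (p/100)(255 − 76), so p ≈ 100×(114 − 76)/(255 − 76) = 3800/179 = 21.23.
p = 21 reproduces all three channels after rounding.

21%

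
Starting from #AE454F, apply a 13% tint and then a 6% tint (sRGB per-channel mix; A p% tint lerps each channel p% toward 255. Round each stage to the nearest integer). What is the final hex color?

#BD676F

#AE454F is rgb(174, 69, 79).
Per channel, c → c + 0.13(255 − c):
  R: 174 + 0.13×(255−174) = 174 + 10.53 = 184.53 → 185
  G: 69 + 0.13×(255−69) = 69 + 24.18 = 93.18 → 93
  B: 79 + 22.88 = 101.88 → 102
After the tint: rgb(185, 93, 102) = #B95D66.
Per channel, c → c + 0.06(255 − c):
  R: 185 + 4.2 = 189.2 → 189
  G: 93 + 9.72 = 102.72 → 103
  B: 102 + 0.06×(255−102) = 102 + 9.18 = 111.18 → 111
rgb(189, 103, 111) = #BD676F.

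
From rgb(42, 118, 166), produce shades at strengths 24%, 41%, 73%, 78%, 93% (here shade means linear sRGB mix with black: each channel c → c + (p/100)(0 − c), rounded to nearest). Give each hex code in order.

24%: (42 − 10.08 = 31.92→32, 118 − 28.32 = 89.68→90, 166 − 39.84 = 126.16→126) → #205A7E
41%: (42 − 17.22 = 24.78→25, 118 − 48.38 = 69.62→70, 166 − 68.06 = 97.94→98) → #194662
73%: (42 − 30.66 = 11.34→11, 118 − 86.14 = 31.86→32, 166 − 121.18 = 44.82→45) → #0B202D
78%: (42 − 32.76 = 9.24→9, 118 − 92.04 = 25.96→26, 166 − 129.48 = 36.52→37) → #091A25
93%: (42 − 39.06 = 2.94→3, 118 − 109.74 = 8.26→8, 166 − 154.38 = 11.62→12) → #03080C

#205A7E, #194662, #0B202D, #091A25, #03080C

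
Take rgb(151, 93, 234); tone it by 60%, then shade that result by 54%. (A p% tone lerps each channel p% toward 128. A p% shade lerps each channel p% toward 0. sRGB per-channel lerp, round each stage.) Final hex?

#3f344e

Lerp each channel 60% toward 128:
  R: 151 − 13.8 = 137.2 → 137
  G: 93 + 0.6×(128−93) = 93 + 21 = 114 → 114
  B: 234 + 0.6×(128−234) = 234 − 63.6 = 170.4 → 170
After the tone: rgb(137, 114, 170) = #8972aa.
Per channel, c → c + 0.54(0 − c):
  R: 137 − 73.98 = 63.02 → 63
  G: 114 + 0.54×(0−114) = 114 − 61.56 = 52.44 → 52
  B: 170 − 91.8 = 78.2 → 78
rgb(63, 52, 78) = #3f344e.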